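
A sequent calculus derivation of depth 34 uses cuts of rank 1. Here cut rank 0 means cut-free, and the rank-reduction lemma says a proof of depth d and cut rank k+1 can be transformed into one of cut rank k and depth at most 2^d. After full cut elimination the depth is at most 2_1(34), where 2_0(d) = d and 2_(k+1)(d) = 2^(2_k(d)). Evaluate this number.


Each rank reduction sends depth d to at most 2^d; cut rank r needs r reductions.
2_0(34) = 34
2_1(34) = 2^34 = 17179869184
Cut-free depth bound = 17179869184

17179869184


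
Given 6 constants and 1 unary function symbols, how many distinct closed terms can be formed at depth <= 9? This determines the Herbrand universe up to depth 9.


Herbrand terms by depth:
Depth 0: 6 constants
Depth 1: 6 new terms (running total: 12)
Depth 2: 6 new terms (running total: 18)
Depth 3: 6 new terms (running total: 24)
Depth 4: 6 new terms (running total: 30)
Depth 5: 6 new terms (running total: 36)
Depth 6: 6 new terms (running total: 42)
Depth 7: 6 new terms (running total: 48)
Depth 8: 6 new terms (running total: 54)
Depth 9: 6 new terms (running total: 60)
Total distinct ground terms = 60

60


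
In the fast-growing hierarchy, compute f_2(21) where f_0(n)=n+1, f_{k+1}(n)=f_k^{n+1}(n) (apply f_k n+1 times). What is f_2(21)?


f_2(21) = f_1^22(21)
f_1(m) = 2m + 1.
Iterating: f_1^k(n) = 2^k*(n+1) - 1.
f_2(21) = 2^22*(21+1) - 1 = 4194304*22 - 1 = 92274687

92274687


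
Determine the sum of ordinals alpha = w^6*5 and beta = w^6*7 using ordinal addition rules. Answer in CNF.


Ordinal addition w^6*5 + w^6*7:
Both terms have the same exponent 6.
w^e*c + w^e*d = w^e*(c+d).
Result = w^6*(5+7) = w^6*12

w^6*12


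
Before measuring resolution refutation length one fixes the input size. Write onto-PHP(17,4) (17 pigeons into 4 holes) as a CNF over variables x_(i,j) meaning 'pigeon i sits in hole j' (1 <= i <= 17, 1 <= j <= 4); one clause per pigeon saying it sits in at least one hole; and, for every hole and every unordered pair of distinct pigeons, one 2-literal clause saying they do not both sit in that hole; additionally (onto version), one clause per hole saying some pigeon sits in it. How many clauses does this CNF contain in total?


onto-PHP(17,4): 17 pigeons, 4 holes, 17*4 = 68 variables.
- pigeon clauses: one per pigeon -> 17 clauses
- hole clauses: 4 holes * C(17,2) = 4 * 136 -> 544 clauses
- onto clauses: one per hole -> 4 clauses
Total clauses = 17 + 544 + 4 = 565

565


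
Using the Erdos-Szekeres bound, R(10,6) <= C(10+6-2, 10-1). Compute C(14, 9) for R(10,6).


R(10,6) <= C(10+6-2, 10-1) = C(14, 9)
C(14, 9) = 14! / (9! * 5!)
= 2002

2002


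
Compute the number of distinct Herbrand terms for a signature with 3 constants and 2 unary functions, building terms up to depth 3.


Herbrand terms by depth:
Depth 0: 3 constants
Depth 1: 6 new terms (running total: 9)
Depth 2: 12 new terms (running total: 21)
Depth 3: 24 new terms (running total: 45)
Total distinct ground terms = 45

45


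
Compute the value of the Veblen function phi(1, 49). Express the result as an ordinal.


phi(1, 49):
phi(1, beta) = epsilon_beta (the beta-th epsilon number).
phi(1, 49) = epsilon_49

epsilon_49


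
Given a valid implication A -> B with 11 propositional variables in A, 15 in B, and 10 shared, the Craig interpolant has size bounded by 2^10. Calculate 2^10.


Shared atoms = 10
Craig interpolant size bound = 2^10
= 1024

1024


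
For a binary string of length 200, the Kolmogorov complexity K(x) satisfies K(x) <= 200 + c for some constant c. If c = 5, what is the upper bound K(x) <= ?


K(x) <= |x| + c = 200 + 5 = 205

205


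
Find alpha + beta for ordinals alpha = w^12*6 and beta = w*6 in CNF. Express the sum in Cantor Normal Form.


Ordinal addition w^12*6 + w*6:
Leading exponent of alpha (12) > leading exponent of beta (1).
Since alpha's term has higher exponent than beta's leading term,
the sum is simply alpha followed by beta.
Result = w^12*6 + w*6

w^12*6 + w*6


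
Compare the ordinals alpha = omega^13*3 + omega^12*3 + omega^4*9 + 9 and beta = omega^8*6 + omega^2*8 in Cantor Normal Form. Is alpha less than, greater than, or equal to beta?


Compare term by term from highest exponent:
alpha = omega^13*3 + omega^12*3 + omega^4*9 + 9
beta = omega^8*6 + omega^2*8
Term 1: alpha has omega^13*3, beta has omega^8*6
Term 2: alpha has omega^12*3, beta has omega^2*8
Term 3: alpha has omega^4*9, beta has omega^0*0
Term 4: alpha has omega^0*9, beta has omega^0*0
Result: alpha > beta

alpha > beta


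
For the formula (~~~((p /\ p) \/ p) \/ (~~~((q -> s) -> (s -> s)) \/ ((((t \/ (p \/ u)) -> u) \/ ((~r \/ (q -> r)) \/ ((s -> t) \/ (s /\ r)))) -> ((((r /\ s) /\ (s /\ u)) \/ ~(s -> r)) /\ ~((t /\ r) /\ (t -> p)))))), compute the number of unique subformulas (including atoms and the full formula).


Formula: (~~~((p /\ p) \/ p) \/ (~~~((q -> s) -> (s -> s)) \/ ((((t \/ (p \/ u)) -> u) \/ ((~r \/ (q -> r)) \/ ((s -> t) \/ (s /\ r)))) -> ((((r /\ s) /\ (s /\ u)) \/ ~(s -> r)) /\ ~((t /\ r) /\ (t -> p))))))
Subformulas found:
  1. r
  2. p
  3. q
  4. u
  5. s
  6. t
  7. ~r
  8. (t /\ r)
  9. (s /\ u)
  10. (s -> r)
  11. (s /\ r)
  12. (r /\ s)
  13. (q -> r)
  14. (q -> s)
  15. (s -> t)
  16. (p /\ p)
  17. (p \/ u)
  18. (t -> p)
  19. (s -> s)
  20. ~(s -> r)
  21. ((p /\ p) \/ p)
  22. (t \/ (p \/ u))
  23. (~r \/ (q -> r))
  24. ~((p /\ p) \/ p)
  25. ~~((p /\ p) \/ p)
  26. ~~~((p /\ p) \/ p)
  27. ((t /\ r) /\ (t -> p))
  28. ((s -> t) \/ (s /\ r))
  29. ((q -> s) -> (s -> s))
  30. ((r /\ s) /\ (s /\ u))
  31. ((t \/ (p \/ u)) -> u)
  32. ~((t /\ r) /\ (t -> p))
  33. ~((q -> s) -> (s -> s))
  34. ~~((q -> s) -> (s -> s))
  35. ~~~((q -> s) -> (s -> s))
  36. (((r /\ s) /\ (s /\ u)) \/ ~(s -> r))
  37. ((~r \/ (q -> r)) \/ ((s -> t) \/ (s /\ r)))
  38. ((((r /\ s) /\ (s /\ u)) \/ ~(s -> r)) /\ ~((t /\ r) /\ (t -> p)))
  39. (((t \/ (p \/ u)) -> u) \/ ((~r \/ (q -> r)) \/ ((s -> t) \/ (s /\ r))))
  40. ((((t \/ (p \/ u)) -> u) \/ ((~r \/ (q -> r)) \/ ((s -> t) \/ (s /\ r)))) -> ((((r /\ s) /\ (s /\ u)) \/ ~(s -> r)) /\ ~((t /\ r) /\ (t -> p))))
  41. (~~~((q -> s) -> (s -> s)) \/ ((((t \/ (p \/ u)) -> u) \/ ((~r \/ (q -> r)) \/ ((s -> t) \/ (s /\ r)))) -> ((((r /\ s) /\ (s /\ u)) \/ ~(s -> r)) /\ ~((t /\ r) /\ (t -> p)))))
  42. (~~~((p /\ p) \/ p) \/ (~~~((q -> s) -> (s -> s)) \/ ((((t \/ (p \/ u)) -> u) \/ ((~r \/ (q -> r)) \/ ((s -> t) \/ (s /\ r)))) -> ((((r /\ s) /\ (s /\ u)) \/ ~(s -> r)) /\ ~((t /\ r) /\ (t -> p))))))
Total distinct subformulas = 42

42


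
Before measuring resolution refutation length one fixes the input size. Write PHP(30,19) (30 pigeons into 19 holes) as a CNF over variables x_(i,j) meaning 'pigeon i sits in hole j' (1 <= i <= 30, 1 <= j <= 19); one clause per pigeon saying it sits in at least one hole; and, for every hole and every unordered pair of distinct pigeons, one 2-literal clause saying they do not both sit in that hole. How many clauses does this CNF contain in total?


PHP(30,19): 30 pigeons, 19 holes, 30*19 = 570 variables.
- pigeon clauses: one per pigeon -> 30 clauses
- hole clauses: 19 holes * C(30,2) = 19 * 435 -> 8265 clauses
Total clauses = 30 + 8265 = 8295

8295


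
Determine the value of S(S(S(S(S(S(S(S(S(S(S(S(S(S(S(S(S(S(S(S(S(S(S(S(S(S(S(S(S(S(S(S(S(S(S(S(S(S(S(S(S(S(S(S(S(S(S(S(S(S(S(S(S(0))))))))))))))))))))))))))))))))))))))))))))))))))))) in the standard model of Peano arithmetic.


Counting successors applied to 0:
53 applications of S to 0 = 53

53


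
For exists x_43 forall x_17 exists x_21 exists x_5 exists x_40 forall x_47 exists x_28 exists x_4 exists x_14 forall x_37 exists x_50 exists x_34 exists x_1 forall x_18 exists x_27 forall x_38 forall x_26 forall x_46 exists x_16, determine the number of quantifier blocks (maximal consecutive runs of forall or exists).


Alternations = 10.
Blocks = alternations + 1 = 11

11


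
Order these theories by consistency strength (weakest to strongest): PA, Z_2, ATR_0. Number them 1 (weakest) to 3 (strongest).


Ordering by consistency strength:
1. PA
2. ATR_0
3. Z_2


PA=1, Z_2=3, ATR_0=2


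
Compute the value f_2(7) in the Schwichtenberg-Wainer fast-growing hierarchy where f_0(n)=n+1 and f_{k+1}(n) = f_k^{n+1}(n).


f_2(7) = f_1^8(7)
f_1(m) = 2m + 1.
Iterating: f_1^k(n) = 2^k*(n+1) - 1.
f_2(7) = 2^8*(7+1) - 1 = 256*8 - 1 = 2047

2047


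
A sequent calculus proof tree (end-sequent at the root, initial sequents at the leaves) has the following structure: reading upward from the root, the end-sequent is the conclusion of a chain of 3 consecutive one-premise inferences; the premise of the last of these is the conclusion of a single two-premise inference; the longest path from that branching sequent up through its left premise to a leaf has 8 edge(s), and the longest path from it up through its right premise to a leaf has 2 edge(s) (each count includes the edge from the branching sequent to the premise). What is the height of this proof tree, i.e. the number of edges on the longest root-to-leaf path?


Longest path through the left premise: 8 edges (measured from the branching sequent)
Longest path through the right premise: 2 edges
Height of the subtree rooted at the branching sequent: max(8, 2) = 8
The branching sequent sits 3 edges above the root (the chain of one-premise inferences), so height = 8 + 3 = 11

11


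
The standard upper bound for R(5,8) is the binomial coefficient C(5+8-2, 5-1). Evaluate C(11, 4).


R(5,8) <= C(5+8-2, 5-1) = C(11, 4)
C(11, 4) = 11! / (4! * 7!)
= 330

330


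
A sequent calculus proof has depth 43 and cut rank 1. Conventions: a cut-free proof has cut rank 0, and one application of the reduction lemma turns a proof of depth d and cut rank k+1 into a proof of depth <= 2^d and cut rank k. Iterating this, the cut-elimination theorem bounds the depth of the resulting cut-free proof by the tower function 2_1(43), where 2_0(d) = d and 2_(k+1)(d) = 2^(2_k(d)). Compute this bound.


Each rank reduction sends depth d to at most 2^d; cut rank r needs r reductions.
2_0(43) = 43
2_1(43) = 2^43 = 8796093022208
Cut-free depth bound = 8796093022208

8796093022208


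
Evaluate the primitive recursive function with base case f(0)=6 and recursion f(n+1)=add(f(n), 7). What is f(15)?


f(0) = 6
f(1) = add(f(0), 7) = add(6, 7) = 13
f(2) = add(f(1), 7) = add(13, 7) = 20
f(3) = add(f(2), 7) = add(20, 7) = 27
f(4) = add(f(3), 7) = add(27, 7) = 34
f(5) = add(f(4), 7) = add(34, 7) = 41
f(6) = add(f(5), 7) = add(41, 7) = 48
f(7) = add(f(6), 7) = add(48, 7) = 55
f(8) = add(f(7), 7) = add(55, 7) = 62
f(9) = add(f(8), 7) = add(62, 7) = 69
f(10) = add(f(9), 7) = add(69, 7) = 76
f(11) = add(f(10), 7) = add(76, 7) = 83
f(12) = add(f(11), 7) = add(83, 7) = 90
f(13) = add(f(12), 7) = add(90, 7) = 97
f(14) = add(f(13), 7) = add(97, 7) = 104
f(15) = add(f(14), 7) = add(104, 7) = 111


111


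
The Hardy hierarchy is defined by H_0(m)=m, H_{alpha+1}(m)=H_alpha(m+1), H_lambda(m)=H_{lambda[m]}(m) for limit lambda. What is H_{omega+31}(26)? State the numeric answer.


H_{omega+31}(26):
Unwind the 31 successor steps: H_{omega+31}(26) = H_omega(26+31) = H_omega(57).
H_omega(m) = H_m(m) = m + m = 2m.
Result = 2 * 57 = 114

114


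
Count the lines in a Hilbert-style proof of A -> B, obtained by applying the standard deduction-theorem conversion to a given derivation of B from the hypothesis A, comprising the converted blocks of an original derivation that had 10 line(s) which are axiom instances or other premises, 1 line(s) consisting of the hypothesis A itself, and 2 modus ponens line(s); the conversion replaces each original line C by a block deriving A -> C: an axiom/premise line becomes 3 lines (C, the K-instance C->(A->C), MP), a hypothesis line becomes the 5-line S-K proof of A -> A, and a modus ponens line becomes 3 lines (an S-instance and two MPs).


Deduction-theorem conversion, block by block:
- 10 axiom/premise lines -> 3 lines each = 30
- 1 hypothesis lines -> 5 lines each (identity proof A->A) = 5
- 2 MP lines -> 3 lines each (S-instance, MP, MP) = 6
Total = 30 + 5 + 6 = 41 lines.

41


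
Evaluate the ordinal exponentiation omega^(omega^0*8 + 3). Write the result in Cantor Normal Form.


omega^(omega^0*8 + 3):
omega^0 = 1, so the exponent is 8 + 3 = 11 (finite ordinal addition).
Result = omega^11, already a single CNF term.

omega^11


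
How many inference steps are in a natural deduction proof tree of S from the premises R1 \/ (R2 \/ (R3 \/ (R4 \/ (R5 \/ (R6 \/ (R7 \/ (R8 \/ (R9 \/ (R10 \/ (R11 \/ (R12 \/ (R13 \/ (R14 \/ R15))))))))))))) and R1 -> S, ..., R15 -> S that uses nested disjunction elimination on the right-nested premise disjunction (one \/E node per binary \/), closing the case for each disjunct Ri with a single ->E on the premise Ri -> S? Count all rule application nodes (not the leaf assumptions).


The premise R1 \/ (R2 \/ (R3 \/ (R4 \/ (R5 \/ (R6 \/ (R7 \/ (R8 \/ (R9 \/ (R10 \/ (R11 \/ (R12 \/ (R13 \/ (R14 \/ R15))))))))))))) contains 15 disjuncts, hence 14 binary \/ connectives.
- Each binary \/ is eliminated once: 14 \/E nodes.
- Each of the 15 cases Ri derives S by one ->E with Ri -> S: 15 ->E nodes.
Total = 14 + 15 = 29

29


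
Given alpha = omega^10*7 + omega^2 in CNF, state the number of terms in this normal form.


CNF: omega^10*7 + omega^2
Count the summands separated by '+':
  term 1: omega^10*7
  term 2: omega^2
Total terms = 2

2


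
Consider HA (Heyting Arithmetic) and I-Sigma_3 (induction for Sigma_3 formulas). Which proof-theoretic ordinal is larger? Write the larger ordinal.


Proof-theoretic ordinal of HA (Heyting Arithmetic): epsilon_0
Proof-theoretic ordinal of I-Sigma_3 (induction for Sigma_3 formulas): omega^(omega^(omega^omega))
Comparing: omega^(omega^(omega^omega)) < epsilon_0.
The larger ordinal is epsilon_0 (from HA (Heyting Arithmetic)).

epsilon_0


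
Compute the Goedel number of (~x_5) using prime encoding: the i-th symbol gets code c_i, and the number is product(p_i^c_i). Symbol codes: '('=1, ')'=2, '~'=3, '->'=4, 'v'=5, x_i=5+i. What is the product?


Formula: (~x_5)
Symbol codes: [1, 3, 10, 2]
Primes: [2, 3, 5, 7]
p_1^1 = 2^1 = 2
p_2^3 = 3^3 = 27
p_3^10 = 5^10 = 9765625
p_4^2 = 7^2 = 49
Product = 25839843750

25839843750


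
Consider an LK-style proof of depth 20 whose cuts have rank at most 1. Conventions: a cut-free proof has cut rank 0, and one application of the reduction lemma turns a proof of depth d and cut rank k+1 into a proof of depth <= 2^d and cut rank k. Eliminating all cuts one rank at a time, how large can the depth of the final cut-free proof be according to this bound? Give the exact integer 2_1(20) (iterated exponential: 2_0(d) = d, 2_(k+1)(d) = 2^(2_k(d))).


Each rank reduction sends depth d to at most 2^d; cut rank r needs r reductions.
2_0(20) = 20
2_1(20) = 2^20 = 1048576
Cut-free depth bound = 1048576

1048576


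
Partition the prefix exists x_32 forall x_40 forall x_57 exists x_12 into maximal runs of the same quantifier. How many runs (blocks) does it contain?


Alternations = 2.
Blocks = alternations + 1 = 3

3


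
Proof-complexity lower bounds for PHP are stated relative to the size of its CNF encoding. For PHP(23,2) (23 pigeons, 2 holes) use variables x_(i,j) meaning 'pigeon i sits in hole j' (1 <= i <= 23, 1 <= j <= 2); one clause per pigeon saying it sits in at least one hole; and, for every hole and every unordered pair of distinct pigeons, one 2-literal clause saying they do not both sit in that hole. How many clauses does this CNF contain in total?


PHP(23,2): 23 pigeons, 2 holes, 23*2 = 46 variables.
- pigeon clauses: one per pigeon -> 23 clauses
- hole clauses: 2 holes * C(23,2) = 2 * 253 -> 506 clauses
Total clauses = 23 + 506 = 529

529


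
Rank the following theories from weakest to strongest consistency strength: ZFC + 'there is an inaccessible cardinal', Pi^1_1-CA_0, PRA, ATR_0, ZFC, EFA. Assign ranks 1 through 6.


Ordering by consistency strength:
1. EFA
2. PRA
3. ATR_0
4. Pi^1_1-CA_0
5. ZFC
6. ZFC + 'there is an inaccessible cardinal'


ZFC + 'there is an inaccessible cardinal'=6, Pi^1_1-CA_0=4, PRA=2, ATR_0=3, ZFC=5, EFA=1


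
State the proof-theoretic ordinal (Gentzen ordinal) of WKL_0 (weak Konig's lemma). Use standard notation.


The proof-theoretic ordinal of WKL_0 (weak Konig's lemma) is a standard result in ordinal analysis.
This ordinal is the supremum of order types of primitive recursive well-orderings
that the theory can prove to be well-ordered.
For WKL_0 (weak Konig's lemma), the proof-theoretic ordinal is omega^omega.

omega^omega


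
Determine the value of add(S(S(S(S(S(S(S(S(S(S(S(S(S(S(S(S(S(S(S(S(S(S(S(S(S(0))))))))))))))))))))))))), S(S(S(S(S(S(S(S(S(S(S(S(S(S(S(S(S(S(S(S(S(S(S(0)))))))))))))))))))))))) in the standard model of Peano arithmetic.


add(S^25(0), S^23(0)):
S^25(0) = 25
S^23(0) = 23
25 + 23 = 48

48


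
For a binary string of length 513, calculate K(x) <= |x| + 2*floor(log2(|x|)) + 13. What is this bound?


floor(log2(513)) = 9
2 * 9 = 18
K(x) <= 513 + 18 + 13 = 544

544


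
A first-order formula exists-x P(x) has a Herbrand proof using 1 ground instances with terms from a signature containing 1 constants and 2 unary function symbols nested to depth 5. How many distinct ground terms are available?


Herbrand terms by depth:
Depth 0: 1 constants
Depth 1: 2 new terms (running total: 3)
Depth 2: 4 new terms (running total: 7)
Depth 3: 8 new terms (running total: 15)
Depth 4: 16 new terms (running total: 31)
Depth 5: 32 new terms (running total: 63)
Total distinct ground terms = 63

63


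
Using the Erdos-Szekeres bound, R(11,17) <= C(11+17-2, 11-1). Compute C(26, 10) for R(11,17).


R(11,17) <= C(11+17-2, 11-1) = C(26, 10)
C(26, 10) = 26! / (10! * 16!)
= 5311735

5311735


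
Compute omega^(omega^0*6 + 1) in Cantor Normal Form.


omega^(omega^0*6 + 1):
omega^0 = 1, so the exponent is 6 + 1 = 7 (finite ordinal addition).
Result = omega^7, already a single CNF term.

omega^7


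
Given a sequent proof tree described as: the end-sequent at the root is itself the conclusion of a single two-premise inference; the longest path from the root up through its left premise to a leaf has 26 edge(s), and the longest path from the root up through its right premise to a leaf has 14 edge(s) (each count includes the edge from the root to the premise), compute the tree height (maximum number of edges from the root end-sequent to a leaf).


Longest path through the left premise: 26 edges (measured from the branching sequent)
Longest path through the right premise: 14 edges
Height of the subtree rooted at the branching sequent: max(26, 14) = 26
The branching sequent is the root itself.
Total height = 26

26


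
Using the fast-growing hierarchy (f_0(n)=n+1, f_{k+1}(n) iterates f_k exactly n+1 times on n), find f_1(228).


f_1(228) = f_0^229(228)
f_0 adds 1 each time, applied 229 times.
f_1(228) = 228 + 229 = 457

457


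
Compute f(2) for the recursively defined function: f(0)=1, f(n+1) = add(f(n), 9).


f(0) = 1
f(1) = add(f(0), 9) = add(1, 9) = 10
f(2) = add(f(1), 9) = add(10, 9) = 19


19


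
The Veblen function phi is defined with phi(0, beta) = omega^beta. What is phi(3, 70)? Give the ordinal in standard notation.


phi(3, 70):
phi(3, beta) = eta_beta (the beta-th eta number, fixed point of zeta).
phi(3, 70) = eta_70

eta_70


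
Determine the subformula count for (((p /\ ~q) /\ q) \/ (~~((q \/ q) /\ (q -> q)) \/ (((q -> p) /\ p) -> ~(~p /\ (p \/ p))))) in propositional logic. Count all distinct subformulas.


Formula: (((p /\ ~q) /\ q) \/ (~~((q \/ q) /\ (q -> q)) \/ (((q -> p) /\ p) -> ~(~p /\ (p \/ p)))))
Subformulas found:
  1. q
  2. p
  3. ~p
  4. ~q
  5. (p \/ p)
  6. (q -> p)
  7. (q -> q)
  8. (q \/ q)
  9. (p /\ ~q)
  10. ((q -> p) /\ p)
  11. ((p /\ ~q) /\ q)
  12. (~p /\ (p \/ p))
  13. ~(~p /\ (p \/ p))
  14. ((q \/ q) /\ (q -> q))
  15. ~((q \/ q) /\ (q -> q))
  16. ~~((q \/ q) /\ (q -> q))
  17. (((q -> p) /\ p) -> ~(~p /\ (p \/ p)))
  18. (~~((q \/ q) /\ (q -> q)) \/ (((q -> p) /\ p) -> ~(~p /\ (p \/ p))))
  19. (((p /\ ~q) /\ q) \/ (~~((q \/ q) /\ (q -> q)) \/ (((q -> p) /\ p) -> ~(~p /\ (p \/ p)))))
Total distinct subformulas = 19

19


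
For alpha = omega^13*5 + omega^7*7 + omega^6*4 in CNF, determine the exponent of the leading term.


CNF: omega^13*5 + omega^7*7 + omega^6*4
The leading term is omega^13*5, which has exponent 13.

13


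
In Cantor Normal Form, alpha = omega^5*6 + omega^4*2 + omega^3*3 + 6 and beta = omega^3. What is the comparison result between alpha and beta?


Compare term by term from highest exponent:
alpha = omega^5*6 + omega^4*2 + omega^3*3 + 6
beta = omega^3
Term 1: alpha has omega^5*6, beta has omega^3*1
Term 2: alpha has omega^4*2, beta has omega^0*0
Term 3: alpha has omega^3*3, beta has omega^0*0
Term 4: alpha has omega^0*6, beta has omega^0*0
Result: alpha > beta

alpha > beta


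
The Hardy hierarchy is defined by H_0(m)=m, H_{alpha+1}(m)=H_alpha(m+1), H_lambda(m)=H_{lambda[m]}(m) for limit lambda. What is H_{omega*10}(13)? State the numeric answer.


H_{omega*10}(13):
For the Hardy hierarchy, H_{omega*k}(n) = 2^k * n.
2^10 = 1024.
1024 * 13 = 13312

13312


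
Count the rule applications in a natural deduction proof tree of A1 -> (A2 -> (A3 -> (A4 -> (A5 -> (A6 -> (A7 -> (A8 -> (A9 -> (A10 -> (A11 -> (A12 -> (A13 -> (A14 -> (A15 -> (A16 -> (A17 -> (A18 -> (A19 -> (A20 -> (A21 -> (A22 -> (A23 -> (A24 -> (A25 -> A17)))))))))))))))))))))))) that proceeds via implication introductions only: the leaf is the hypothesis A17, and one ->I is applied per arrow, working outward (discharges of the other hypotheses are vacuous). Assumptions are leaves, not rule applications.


The formula has 25 arrows (->); its innermost consequent A17 is one of the antecedents,
so the proof starts from the hypothesis leaf A17 (not a rule application) and closes one arrow per ->I.
Building A1 -> (A2 -> (A3 -> (A4 -> (A5 -> (A6 -> (A7 -> (A8 -> (A9 -> (A10 -> (A11 -> (A12 -> (A13 -> (A14 -> (A15 -> (A16 -> (A17 -> (A18 -> (A19 -> (A20 -> (A21 -> (A22 -> (A23 -> (A24 -> (A25 -> A17)))))))))))))))))))))))) therefore takes 25 nested implication introductions.
Total inference nodes = 25

25


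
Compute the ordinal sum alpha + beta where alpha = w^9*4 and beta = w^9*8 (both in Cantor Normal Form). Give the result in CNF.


Ordinal addition w^9*4 + w^9*8:
Both terms have the same exponent 9.
w^e*c + w^e*d = w^e*(c+d).
Result = w^9*(4+8) = w^9*12

w^9*12


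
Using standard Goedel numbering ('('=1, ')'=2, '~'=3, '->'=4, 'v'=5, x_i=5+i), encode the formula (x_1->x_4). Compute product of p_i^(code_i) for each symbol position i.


Formula: (x_1->x_4)
Symbol codes: [1, 6, 4, 9, 2]
Primes: [2, 3, 5, 7, 11]
p_1^1 = 2^1 = 2
p_2^6 = 3^6 = 729
p_3^4 = 5^4 = 625
p_4^9 = 7^9 = 40353607
p_5^2 = 11^2 = 121
Product = 4449439149828750

4449439149828750


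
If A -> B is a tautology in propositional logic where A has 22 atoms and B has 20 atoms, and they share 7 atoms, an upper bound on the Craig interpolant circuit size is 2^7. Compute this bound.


Shared atoms = 7
Craig interpolant size bound = 2^7
= 128

128


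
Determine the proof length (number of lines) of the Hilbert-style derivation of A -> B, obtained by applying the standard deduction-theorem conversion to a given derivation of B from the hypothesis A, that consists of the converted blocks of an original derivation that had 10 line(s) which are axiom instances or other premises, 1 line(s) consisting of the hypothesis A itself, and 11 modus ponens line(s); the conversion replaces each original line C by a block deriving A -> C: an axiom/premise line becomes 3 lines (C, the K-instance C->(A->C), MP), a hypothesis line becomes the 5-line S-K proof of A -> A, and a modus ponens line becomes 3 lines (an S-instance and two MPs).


Deduction-theorem conversion, block by block:
- 10 axiom/premise lines -> 3 lines each = 30
- 1 hypothesis lines -> 5 lines each (identity proof A->A) = 5
- 11 MP lines -> 3 lines each (S-instance, MP, MP) = 33
Total = 30 + 5 + 33 = 68 lines.

68


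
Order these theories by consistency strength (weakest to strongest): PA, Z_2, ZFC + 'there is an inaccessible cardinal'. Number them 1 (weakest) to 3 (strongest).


Ordering by consistency strength:
1. PA
2. Z_2
3. ZFC + 'there is an inaccessible cardinal'


PA=1, Z_2=2, ZFC + 'there is an inaccessible cardinal'=3


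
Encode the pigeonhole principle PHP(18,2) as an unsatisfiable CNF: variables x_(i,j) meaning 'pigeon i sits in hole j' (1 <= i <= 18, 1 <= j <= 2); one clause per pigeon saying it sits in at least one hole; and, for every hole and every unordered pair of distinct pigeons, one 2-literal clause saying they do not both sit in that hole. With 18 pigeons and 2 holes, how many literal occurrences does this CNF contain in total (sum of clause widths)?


PHP(18,2): 18 pigeons, 2 holes, 18*2 = 36 variables.
- pigeon clauses: one per pigeon -> 18 clauses of width 2 -> 36 literals
- hole clauses: 2 holes * C(18,2) = 2 * 153 -> 306 clauses of width 2 -> 612 literals
Total literal occurrences = 36 + 612 = 648

648


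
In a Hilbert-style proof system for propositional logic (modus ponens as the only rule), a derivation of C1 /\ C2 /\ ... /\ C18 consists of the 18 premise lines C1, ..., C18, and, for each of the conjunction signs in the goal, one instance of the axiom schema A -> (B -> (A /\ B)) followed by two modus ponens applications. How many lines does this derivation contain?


Conjoining 18 premises:
- 18 premise lines
- the goal has 17 conjunction signs; each costs 1 axiom instance + 2 MP = 3 lines: 3 * 17 = 51
Total = 18 + 51 = 69 lines.

69


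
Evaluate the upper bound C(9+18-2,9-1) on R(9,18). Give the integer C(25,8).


R(9,18) <= C(9+18-2, 9-1) = C(25, 8)
C(25, 8) = 25! / (8! * 17!)
= 1081575

1081575


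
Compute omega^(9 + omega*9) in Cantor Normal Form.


omega^(9 + omega*9):
In ordinal addition a term is absorbed by a following term of strictly larger exponent: 0 < 1, so 9 + omega*9 = omega*9.
omega raised to a CNF ordinal is a single CNF term: Result = omega^(omega*9)

omega^(omega*9)


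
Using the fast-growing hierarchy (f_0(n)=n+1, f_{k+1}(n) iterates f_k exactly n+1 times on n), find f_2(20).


f_2(20) = f_1^21(20)
f_1(m) = 2m + 1.
Iterating: f_1^k(n) = 2^k*(n+1) - 1.
f_2(20) = 2^21*(20+1) - 1 = 2097152*21 - 1 = 44040191

44040191


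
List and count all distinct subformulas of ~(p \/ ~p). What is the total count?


Formula: ~(p \/ ~p)
Subformulas found:
  1. p
  2. ~p
  3. (p \/ ~p)
  4. ~(p \/ ~p)
Total distinct subformulas = 4

4


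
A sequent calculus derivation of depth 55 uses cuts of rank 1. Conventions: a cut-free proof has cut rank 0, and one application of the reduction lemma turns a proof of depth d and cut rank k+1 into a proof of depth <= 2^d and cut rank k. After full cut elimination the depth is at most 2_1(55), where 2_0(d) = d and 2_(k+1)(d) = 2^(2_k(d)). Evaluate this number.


Each rank reduction sends depth d to at most 2^d; cut rank r needs r reductions.
2_0(55) = 55
2_1(55) = 2^55 = 36028797018963968
Cut-free depth bound = 36028797018963968

36028797018963968


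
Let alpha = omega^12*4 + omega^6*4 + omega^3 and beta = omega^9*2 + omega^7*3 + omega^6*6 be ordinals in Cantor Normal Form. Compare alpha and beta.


Compare term by term from highest exponent:
alpha = omega^12*4 + omega^6*4 + omega^3
beta = omega^9*2 + omega^7*3 + omega^6*6
Term 1: alpha has omega^12*4, beta has omega^9*2
Term 2: alpha has omega^6*4, beta has omega^7*3
Term 3: alpha has omega^3*1, beta has omega^6*6
Result: alpha > beta

alpha > beta


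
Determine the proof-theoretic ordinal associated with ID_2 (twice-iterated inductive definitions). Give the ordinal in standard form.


The proof-theoretic ordinal of ID_2 (twice-iterated inductive definitions) is a standard result in ordinal analysis.
This ordinal is the supremum of order types of primitive recursive well-orderings
that the theory can prove to be well-ordered.
For ID_2 (twice-iterated inductive definitions), the proof-theoretic ordinal is psi_0(epsilon_{Omega_2+1}).

psi_0(epsilon_{Omega_2+1})


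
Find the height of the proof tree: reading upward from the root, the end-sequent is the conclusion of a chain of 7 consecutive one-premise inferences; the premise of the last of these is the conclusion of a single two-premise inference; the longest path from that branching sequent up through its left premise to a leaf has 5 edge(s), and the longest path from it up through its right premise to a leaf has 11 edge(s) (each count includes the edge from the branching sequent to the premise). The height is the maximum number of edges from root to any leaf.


Longest path through the left premise: 5 edges (measured from the branching sequent)
Longest path through the right premise: 11 edges
Height of the subtree rooted at the branching sequent: max(5, 11) = 11
The branching sequent sits 7 edges above the root (the chain of one-premise inferences), so height = 11 + 7 = 18

18


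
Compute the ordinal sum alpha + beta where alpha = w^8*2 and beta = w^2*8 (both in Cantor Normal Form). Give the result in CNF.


Ordinal addition w^8*2 + w^2*8:
Leading exponent of alpha (8) > leading exponent of beta (2).
Since alpha's term has higher exponent than beta's leading term,
the sum is simply alpha followed by beta.
Result = w^8*2 + w^2*8

w^8*2 + w^2*8


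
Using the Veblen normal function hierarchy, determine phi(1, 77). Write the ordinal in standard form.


phi(1, 77):
phi(1, beta) = epsilon_beta (the beta-th epsilon number).
phi(1, 77) = epsilon_77

epsilon_77


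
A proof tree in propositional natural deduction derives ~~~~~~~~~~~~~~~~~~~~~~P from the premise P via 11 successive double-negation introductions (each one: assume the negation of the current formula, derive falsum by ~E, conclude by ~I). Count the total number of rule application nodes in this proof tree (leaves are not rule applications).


Each double-negation introduction (from C infer ~~C) uses 2 inference nodes: one ~E (C and ~C give falsum) and one ~I (discharge ~C).
11 double negations = 11 * 2 = 22 inference nodes.

22


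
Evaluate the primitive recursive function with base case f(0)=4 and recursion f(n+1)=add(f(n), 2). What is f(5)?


f(0) = 4
f(1) = add(f(0), 2) = add(4, 2) = 6
f(2) = add(f(1), 2) = add(6, 2) = 8
f(3) = add(f(2), 2) = add(8, 2) = 10
f(4) = add(f(3), 2) = add(10, 2) = 12
f(5) = add(f(4), 2) = add(12, 2) = 14


14


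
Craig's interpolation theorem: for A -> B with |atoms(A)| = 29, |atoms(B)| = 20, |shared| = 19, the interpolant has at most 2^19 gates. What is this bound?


Shared atoms = 19
Craig interpolant size bound = 2^19
= 524288

524288


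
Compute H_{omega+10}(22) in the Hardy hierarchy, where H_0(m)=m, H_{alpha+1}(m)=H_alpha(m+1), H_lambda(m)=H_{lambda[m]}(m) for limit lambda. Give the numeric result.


H_{omega+10}(22):
Unwind the 10 successor steps: H_{omega+10}(22) = H_omega(22+10) = H_omega(32).
H_omega(m) = H_m(m) = m + m = 2m.
Result = 2 * 32 = 64

64


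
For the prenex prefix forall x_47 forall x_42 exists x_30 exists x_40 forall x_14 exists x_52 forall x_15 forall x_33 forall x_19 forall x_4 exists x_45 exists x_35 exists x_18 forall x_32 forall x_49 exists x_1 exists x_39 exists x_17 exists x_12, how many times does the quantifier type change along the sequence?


Walk the prefix and count type changes:
  position 1: forall -> forall
  position 2: forall -> exists <-- alternation
  position 3: exists -> exists
  position 4: exists -> forall <-- alternation
  position 5: forall -> exists <-- alternation
  position 6: exists -> forall <-- alternation
  position 7: forall -> forall
  position 8: forall -> forall
  position 9: forall -> forall
  position 10: forall -> exists <-- alternation
  position 11: exists -> exists
  position 12: exists -> exists
  position 13: exists -> forall <-- alternation
  position 14: forall -> forall
  position 15: forall -> exists <-- alternation
  position 16: exists -> exists
  position 17: exists -> exists
  position 18: exists -> exists
Total alternations = 7

7


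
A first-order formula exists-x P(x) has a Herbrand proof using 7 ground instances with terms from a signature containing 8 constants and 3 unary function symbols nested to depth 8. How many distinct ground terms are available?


Herbrand terms by depth:
Depth 0: 8 constants
Depth 1: 24 new terms (running total: 32)
Depth 2: 72 new terms (running total: 104)
Depth 3: 216 new terms (running total: 320)
Depth 4: 648 new terms (running total: 968)
Depth 5: 1944 new terms (running total: 2912)
Depth 6: 5832 new terms (running total: 8744)
Depth 7: 17496 new terms (running total: 26240)
Depth 8: 52488 new terms (running total: 78728)
Total distinct ground terms = 78728

78728


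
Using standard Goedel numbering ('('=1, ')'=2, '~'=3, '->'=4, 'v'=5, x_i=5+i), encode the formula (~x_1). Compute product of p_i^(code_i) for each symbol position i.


Formula: (~x_1)
Symbol codes: [1, 3, 6, 2]
Primes: [2, 3, 5, 7]
p_1^1 = 2^1 = 2
p_2^3 = 3^3 = 27
p_3^6 = 5^6 = 15625
p_4^2 = 7^2 = 49
Product = 41343750

41343750


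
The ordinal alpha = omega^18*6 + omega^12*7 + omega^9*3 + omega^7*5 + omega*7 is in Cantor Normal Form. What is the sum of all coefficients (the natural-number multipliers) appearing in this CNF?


CNF: omega^18*6 + omega^12*7 + omega^9*3 + omega^7*5 + omega*7
Coefficients: 6 + 7 + 3 + 5 + 7 = 28

28


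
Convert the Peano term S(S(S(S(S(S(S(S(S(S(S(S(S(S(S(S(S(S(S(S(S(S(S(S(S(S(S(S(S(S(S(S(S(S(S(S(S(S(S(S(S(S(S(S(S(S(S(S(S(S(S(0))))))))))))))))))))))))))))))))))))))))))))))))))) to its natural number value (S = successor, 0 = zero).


Counting successors applied to 0:
51 applications of S to 0 = 51

51


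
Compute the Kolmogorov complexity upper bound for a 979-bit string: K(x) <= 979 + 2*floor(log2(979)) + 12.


floor(log2(979)) = 9
2 * 9 = 18
K(x) <= 979 + 18 + 12 = 1009

1009


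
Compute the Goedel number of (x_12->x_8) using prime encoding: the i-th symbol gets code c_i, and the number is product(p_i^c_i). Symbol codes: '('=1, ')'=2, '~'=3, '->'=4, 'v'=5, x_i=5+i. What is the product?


Formula: (x_12->x_8)
Symbol codes: [1, 17, 4, 13, 2]
Primes: [2, 3, 5, 7, 11]
p_1^1 = 2^1 = 2
p_2^17 = 3^17 = 129140163
p_3^4 = 5^4 = 625
p_4^13 = 7^13 = 96889010407
p_5^2 = 11^2 = 121
Product = 1892479717776387296576250

1892479717776387296576250


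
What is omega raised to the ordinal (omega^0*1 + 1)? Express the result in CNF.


omega^(omega^0*1 + 1):
omega^0 = 1, so the exponent is 1 + 1 = 2 (finite ordinal addition).
Result = omega^2, already a single CNF term.

omega^2


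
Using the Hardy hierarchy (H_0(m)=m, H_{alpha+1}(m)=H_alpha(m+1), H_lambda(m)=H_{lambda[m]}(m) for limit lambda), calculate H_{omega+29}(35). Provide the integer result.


H_{omega+29}(35):
Unwind the 29 successor steps: H_{omega+29}(35) = H_omega(35+29) = H_omega(64).
H_omega(m) = H_m(m) = m + m = 2m.
Result = 2 * 64 = 128

128


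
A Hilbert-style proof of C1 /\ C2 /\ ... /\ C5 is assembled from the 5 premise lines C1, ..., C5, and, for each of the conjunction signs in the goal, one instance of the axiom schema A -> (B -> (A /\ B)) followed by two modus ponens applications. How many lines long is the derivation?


Conjoining 5 premises:
- 5 premise lines
- the goal has 4 conjunction signs; each costs 1 axiom instance + 2 MP = 3 lines: 3 * 4 = 12
Total = 5 + 12 = 17 lines.

17


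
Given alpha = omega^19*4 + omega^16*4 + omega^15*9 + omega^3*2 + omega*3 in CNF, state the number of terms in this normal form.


CNF: omega^19*4 + omega^16*4 + omega^15*9 + omega^3*2 + omega*3
Count the summands separated by '+':
  term 1: omega^19*4
  term 2: omega^16*4
  term 3: omega^15*9
  term 4: omega^3*2
  term 5: omega*3
Total terms = 5

5


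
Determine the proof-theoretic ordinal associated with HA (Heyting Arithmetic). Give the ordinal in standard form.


The proof-theoretic ordinal of HA (Heyting Arithmetic) is a standard result in ordinal analysis.
This ordinal is the supremum of order types of primitive recursive well-orderings
that the theory can prove to be well-ordered.
For HA (Heyting Arithmetic), the proof-theoretic ordinal is epsilon_0.

epsilon_0


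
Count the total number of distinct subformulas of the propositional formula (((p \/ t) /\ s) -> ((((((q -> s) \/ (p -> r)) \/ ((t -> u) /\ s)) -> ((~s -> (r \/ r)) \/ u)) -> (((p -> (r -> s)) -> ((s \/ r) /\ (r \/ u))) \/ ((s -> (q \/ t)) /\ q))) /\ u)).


Formula: (((p \/ t) /\ s) -> ((((((q -> s) \/ (p -> r)) \/ ((t -> u) /\ s)) -> ((~s -> (r \/ r)) \/ u)) -> (((p -> (r -> s)) -> ((s \/ r) /\ (r \/ u))) \/ ((s -> (q \/ t)) /\ q))) /\ u))
Subformulas found:
  1. r
  2. p
  3. q
  4. u
  5. s
  6. t
  7. ~s
  8. (q \/ t)
  9. (r \/ r)
  10. (q -> s)
  11. (p -> r)
  12. (s \/ r)
  13. (t -> u)
  14. (r \/ u)
  15. (p \/ t)
  16. (r -> s)
  17. (s -> (q \/ t))
  18. ((p \/ t) /\ s)
  19. (p -> (r -> s))
  20. ((t -> u) /\ s)
  21. (~s -> (r \/ r))
  22. ((s \/ r) /\ (r \/ u))
  23. ((s -> (q \/ t)) /\ q)
  24. ((q -> s) \/ (p -> r))
  25. ((~s -> (r \/ r)) \/ u)
  26. ((p -> (r -> s)) -> ((s \/ r) /\ (r \/ u)))
  27. (((q -> s) \/ (p -> r)) \/ ((t -> u) /\ s))
  28. (((p -> (r -> s)) -> ((s \/ r) /\ (r \/ u))) \/ ((s -> (q \/ t)) /\ q))
  29. ((((q -> s) \/ (p -> r)) \/ ((t -> u) /\ s)) -> ((~s -> (r \/ r)) \/ u))
  30. (((((q -> s) \/ (p -> r)) \/ ((t -> u) /\ s)) -> ((~s -> (r \/ r)) \/ u)) -> (((p -> (r -> s)) -> ((s \/ r) /\ (r \/ u))) \/ ((s -> (q \/ t)) /\ q)))
  31. ((((((q -> s) \/ (p -> r)) \/ ((t -> u) /\ s)) -> ((~s -> (r \/ r)) \/ u)) -> (((p -> (r -> s)) -> ((s \/ r) /\ (r \/ u))) \/ ((s -> (q \/ t)) /\ q))) /\ u)
  32. (((p \/ t) /\ s) -> ((((((q -> s) \/ (p -> r)) \/ ((t -> u) /\ s)) -> ((~s -> (r \/ r)) \/ u)) -> (((p -> (r -> s)) -> ((s \/ r) /\ (r \/ u))) \/ ((s -> (q \/ t)) /\ q))) /\ u))
Total distinct subformulas = 32

32


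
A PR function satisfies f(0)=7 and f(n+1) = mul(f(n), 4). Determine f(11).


f(0) = 7
f(1) = mul(f(0), 4) = mul(7, 4) = 28
f(2) = mul(f(1), 4) = mul(28, 4) = 112
f(3) = mul(f(2), 4) = mul(112, 4) = 448
f(4) = mul(f(3), 4) = mul(448, 4) = 1792
f(5) = mul(f(4), 4) = mul(1792, 4) = 7168
f(6) = mul(f(5), 4) = mul(7168, 4) = 28672
f(7) = mul(f(6), 4) = mul(28672, 4) = 114688
f(8) = mul(f(7), 4) = mul(114688, 4) = 458752
f(9) = mul(f(8), 4) = mul(458752, 4) = 1835008
f(10) = mul(f(9), 4) = mul(1835008, 4) = 7340032
f(11) = mul(f(10), 4) = mul(7340032, 4) = 29360128


29360128


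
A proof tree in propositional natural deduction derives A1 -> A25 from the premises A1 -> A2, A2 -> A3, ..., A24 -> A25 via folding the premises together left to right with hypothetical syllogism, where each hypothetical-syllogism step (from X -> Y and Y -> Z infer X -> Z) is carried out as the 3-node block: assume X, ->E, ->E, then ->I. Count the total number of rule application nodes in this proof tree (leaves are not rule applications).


There are 24 premises in the chain. The first HS step combines premises 1 and 2; each further premise needs one more HS step.
So 24 premises require 24 - 1 = 23 hypothetical-syllogism steps.
Each HS step uses 3 inference nodes (->E, ->E, ->I).
23 * 3 = 69 total inference nodes.

69


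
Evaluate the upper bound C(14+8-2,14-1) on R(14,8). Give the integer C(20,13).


R(14,8) <= C(14+8-2, 14-1) = C(20, 13)
C(20, 13) = 20! / (13! * 7!)
= 77520

77520


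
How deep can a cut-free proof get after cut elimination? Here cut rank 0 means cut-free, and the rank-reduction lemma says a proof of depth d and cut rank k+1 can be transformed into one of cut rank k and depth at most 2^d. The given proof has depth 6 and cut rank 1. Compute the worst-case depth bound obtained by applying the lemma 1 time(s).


Each rank reduction sends depth d to at most 2^d; cut rank r needs r reductions.
2_0(6) = 6
2_1(6) = 2^6 = 64
Cut-free depth bound = 64

64


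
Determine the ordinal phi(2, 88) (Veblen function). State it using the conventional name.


phi(2, 88):
phi(2, beta) = zeta_beta (the beta-th zeta number, fixed point of epsilon).
phi(2, 88) = zeta_88

zeta_88
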